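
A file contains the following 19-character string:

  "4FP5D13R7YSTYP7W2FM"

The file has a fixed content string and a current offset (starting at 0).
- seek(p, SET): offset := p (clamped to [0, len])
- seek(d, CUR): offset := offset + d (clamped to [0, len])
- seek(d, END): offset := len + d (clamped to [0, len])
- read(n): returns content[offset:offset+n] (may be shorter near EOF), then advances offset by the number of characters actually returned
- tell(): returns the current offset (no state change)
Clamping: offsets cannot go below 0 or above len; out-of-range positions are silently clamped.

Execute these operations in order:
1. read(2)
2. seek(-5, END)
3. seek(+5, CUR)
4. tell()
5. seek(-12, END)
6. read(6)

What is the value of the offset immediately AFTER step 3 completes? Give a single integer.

After 1 (read(2)): returned '4F', offset=2
After 2 (seek(-5, END)): offset=14
After 3 (seek(+5, CUR)): offset=19

Answer: 19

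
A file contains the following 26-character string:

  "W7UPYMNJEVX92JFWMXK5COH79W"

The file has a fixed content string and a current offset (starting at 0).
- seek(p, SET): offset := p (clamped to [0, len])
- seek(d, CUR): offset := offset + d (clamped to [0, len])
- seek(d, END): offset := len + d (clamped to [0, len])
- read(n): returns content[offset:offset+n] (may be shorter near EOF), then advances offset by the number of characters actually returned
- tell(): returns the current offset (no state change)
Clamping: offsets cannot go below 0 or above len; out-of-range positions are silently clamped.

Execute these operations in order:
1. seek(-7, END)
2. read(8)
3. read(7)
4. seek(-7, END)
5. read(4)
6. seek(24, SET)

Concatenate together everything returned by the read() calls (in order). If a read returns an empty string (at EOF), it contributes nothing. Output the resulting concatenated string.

After 1 (seek(-7, END)): offset=19
After 2 (read(8)): returned '5COH79W', offset=26
After 3 (read(7)): returned '', offset=26
After 4 (seek(-7, END)): offset=19
After 5 (read(4)): returned '5COH', offset=23
After 6 (seek(24, SET)): offset=24

Answer: 5COH79W5COH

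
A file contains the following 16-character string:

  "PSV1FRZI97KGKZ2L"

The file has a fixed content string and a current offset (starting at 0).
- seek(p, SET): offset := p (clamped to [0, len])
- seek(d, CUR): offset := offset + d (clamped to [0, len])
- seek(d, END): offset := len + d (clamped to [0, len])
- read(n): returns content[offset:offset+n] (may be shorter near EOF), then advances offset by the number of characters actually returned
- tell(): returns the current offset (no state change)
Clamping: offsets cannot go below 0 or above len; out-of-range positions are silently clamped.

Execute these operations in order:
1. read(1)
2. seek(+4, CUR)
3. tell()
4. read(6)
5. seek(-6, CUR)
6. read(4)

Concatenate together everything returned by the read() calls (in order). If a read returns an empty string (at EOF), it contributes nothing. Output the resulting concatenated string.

Answer: PRZI97KRZI9

Derivation:
After 1 (read(1)): returned 'P', offset=1
After 2 (seek(+4, CUR)): offset=5
After 3 (tell()): offset=5
After 4 (read(6)): returned 'RZI97K', offset=11
After 5 (seek(-6, CUR)): offset=5
After 6 (read(4)): returned 'RZI9', offset=9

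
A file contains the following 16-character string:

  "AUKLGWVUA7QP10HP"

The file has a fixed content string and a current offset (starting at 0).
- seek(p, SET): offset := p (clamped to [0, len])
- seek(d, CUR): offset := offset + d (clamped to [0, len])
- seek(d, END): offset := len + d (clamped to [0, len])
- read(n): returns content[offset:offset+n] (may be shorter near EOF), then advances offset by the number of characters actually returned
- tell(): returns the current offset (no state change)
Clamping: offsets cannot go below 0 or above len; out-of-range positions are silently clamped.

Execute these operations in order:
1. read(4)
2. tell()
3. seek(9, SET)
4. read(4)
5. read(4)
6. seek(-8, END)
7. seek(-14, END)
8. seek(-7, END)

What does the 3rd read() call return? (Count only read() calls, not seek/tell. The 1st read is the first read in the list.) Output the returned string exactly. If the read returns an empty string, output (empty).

Answer: 0HP

Derivation:
After 1 (read(4)): returned 'AUKL', offset=4
After 2 (tell()): offset=4
After 3 (seek(9, SET)): offset=9
After 4 (read(4)): returned '7QP1', offset=13
After 5 (read(4)): returned '0HP', offset=16
After 6 (seek(-8, END)): offset=8
After 7 (seek(-14, END)): offset=2
After 8 (seek(-7, END)): offset=9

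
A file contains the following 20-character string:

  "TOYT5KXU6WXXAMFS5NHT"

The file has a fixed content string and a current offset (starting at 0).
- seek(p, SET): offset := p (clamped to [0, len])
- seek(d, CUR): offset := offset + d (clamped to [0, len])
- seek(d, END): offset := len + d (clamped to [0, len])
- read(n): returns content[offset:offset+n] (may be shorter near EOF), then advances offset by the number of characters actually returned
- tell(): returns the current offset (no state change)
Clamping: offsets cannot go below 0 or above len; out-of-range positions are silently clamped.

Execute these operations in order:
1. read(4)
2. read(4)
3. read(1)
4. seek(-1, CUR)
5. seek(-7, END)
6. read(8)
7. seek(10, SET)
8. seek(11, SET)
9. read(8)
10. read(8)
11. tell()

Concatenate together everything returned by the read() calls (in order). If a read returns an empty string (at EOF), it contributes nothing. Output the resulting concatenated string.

After 1 (read(4)): returned 'TOYT', offset=4
After 2 (read(4)): returned '5KXU', offset=8
After 3 (read(1)): returned '6', offset=9
After 4 (seek(-1, CUR)): offset=8
After 5 (seek(-7, END)): offset=13
After 6 (read(8)): returned 'MFS5NHT', offset=20
After 7 (seek(10, SET)): offset=10
After 8 (seek(11, SET)): offset=11
After 9 (read(8)): returned 'XAMFS5NH', offset=19
After 10 (read(8)): returned 'T', offset=20
After 11 (tell()): offset=20

Answer: TOYT5KXU6MFS5NHTXAMFS5NHT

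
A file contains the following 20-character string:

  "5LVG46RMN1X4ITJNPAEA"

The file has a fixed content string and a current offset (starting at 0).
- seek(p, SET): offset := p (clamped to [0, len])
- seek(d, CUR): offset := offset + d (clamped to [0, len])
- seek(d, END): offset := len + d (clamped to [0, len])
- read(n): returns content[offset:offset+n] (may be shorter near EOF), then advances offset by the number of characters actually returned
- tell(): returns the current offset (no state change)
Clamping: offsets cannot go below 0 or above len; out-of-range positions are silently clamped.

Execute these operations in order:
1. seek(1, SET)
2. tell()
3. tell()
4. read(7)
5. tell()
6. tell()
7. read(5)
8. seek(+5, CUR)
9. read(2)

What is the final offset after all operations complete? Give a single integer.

After 1 (seek(1, SET)): offset=1
After 2 (tell()): offset=1
After 3 (tell()): offset=1
After 4 (read(7)): returned 'LVG46RM', offset=8
After 5 (tell()): offset=8
After 6 (tell()): offset=8
After 7 (read(5)): returned 'N1X4I', offset=13
After 8 (seek(+5, CUR)): offset=18
After 9 (read(2)): returned 'EA', offset=20

Answer: 20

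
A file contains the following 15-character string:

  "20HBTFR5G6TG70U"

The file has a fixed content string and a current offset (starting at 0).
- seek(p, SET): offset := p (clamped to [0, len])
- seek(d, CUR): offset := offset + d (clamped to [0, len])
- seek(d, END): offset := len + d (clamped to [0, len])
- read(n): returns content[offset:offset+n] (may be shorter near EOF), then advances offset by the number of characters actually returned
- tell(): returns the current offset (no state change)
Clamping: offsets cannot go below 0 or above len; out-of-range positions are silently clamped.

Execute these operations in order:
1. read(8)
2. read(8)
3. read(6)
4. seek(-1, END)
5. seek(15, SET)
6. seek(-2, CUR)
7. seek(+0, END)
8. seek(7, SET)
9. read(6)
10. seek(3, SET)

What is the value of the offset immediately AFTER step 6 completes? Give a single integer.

After 1 (read(8)): returned '20HBTFR5', offset=8
After 2 (read(8)): returned 'G6TG70U', offset=15
After 3 (read(6)): returned '', offset=15
After 4 (seek(-1, END)): offset=14
After 5 (seek(15, SET)): offset=15
After 6 (seek(-2, CUR)): offset=13

Answer: 13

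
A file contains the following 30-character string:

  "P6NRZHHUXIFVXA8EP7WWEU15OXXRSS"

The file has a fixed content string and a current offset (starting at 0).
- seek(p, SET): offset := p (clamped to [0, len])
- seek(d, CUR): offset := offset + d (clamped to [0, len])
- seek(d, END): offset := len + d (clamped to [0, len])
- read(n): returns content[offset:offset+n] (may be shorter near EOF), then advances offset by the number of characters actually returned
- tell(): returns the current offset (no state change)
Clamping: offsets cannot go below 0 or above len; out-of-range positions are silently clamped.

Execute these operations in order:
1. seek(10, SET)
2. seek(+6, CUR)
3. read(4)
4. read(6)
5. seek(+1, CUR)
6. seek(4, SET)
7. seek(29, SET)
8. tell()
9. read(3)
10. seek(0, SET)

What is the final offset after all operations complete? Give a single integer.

After 1 (seek(10, SET)): offset=10
After 2 (seek(+6, CUR)): offset=16
After 3 (read(4)): returned 'P7WW', offset=20
After 4 (read(6)): returned 'EU15OX', offset=26
After 5 (seek(+1, CUR)): offset=27
After 6 (seek(4, SET)): offset=4
After 7 (seek(29, SET)): offset=29
After 8 (tell()): offset=29
After 9 (read(3)): returned 'S', offset=30
After 10 (seek(0, SET)): offset=0

Answer: 0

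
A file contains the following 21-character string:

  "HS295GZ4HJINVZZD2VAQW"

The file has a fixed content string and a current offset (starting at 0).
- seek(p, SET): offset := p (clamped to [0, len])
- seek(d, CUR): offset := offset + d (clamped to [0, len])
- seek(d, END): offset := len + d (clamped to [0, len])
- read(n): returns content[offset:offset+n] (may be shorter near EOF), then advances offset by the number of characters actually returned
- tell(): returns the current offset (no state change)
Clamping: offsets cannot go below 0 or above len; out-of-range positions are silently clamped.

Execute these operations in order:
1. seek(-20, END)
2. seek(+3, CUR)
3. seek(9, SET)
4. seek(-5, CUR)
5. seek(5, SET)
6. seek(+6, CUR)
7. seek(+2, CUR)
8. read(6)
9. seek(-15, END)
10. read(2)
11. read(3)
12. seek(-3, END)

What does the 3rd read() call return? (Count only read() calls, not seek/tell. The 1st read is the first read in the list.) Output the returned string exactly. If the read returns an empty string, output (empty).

Answer: HJI

Derivation:
After 1 (seek(-20, END)): offset=1
After 2 (seek(+3, CUR)): offset=4
After 3 (seek(9, SET)): offset=9
After 4 (seek(-5, CUR)): offset=4
After 5 (seek(5, SET)): offset=5
After 6 (seek(+6, CUR)): offset=11
After 7 (seek(+2, CUR)): offset=13
After 8 (read(6)): returned 'ZZD2VA', offset=19
After 9 (seek(-15, END)): offset=6
After 10 (read(2)): returned 'Z4', offset=8
After 11 (read(3)): returned 'HJI', offset=11
After 12 (seek(-3, END)): offset=18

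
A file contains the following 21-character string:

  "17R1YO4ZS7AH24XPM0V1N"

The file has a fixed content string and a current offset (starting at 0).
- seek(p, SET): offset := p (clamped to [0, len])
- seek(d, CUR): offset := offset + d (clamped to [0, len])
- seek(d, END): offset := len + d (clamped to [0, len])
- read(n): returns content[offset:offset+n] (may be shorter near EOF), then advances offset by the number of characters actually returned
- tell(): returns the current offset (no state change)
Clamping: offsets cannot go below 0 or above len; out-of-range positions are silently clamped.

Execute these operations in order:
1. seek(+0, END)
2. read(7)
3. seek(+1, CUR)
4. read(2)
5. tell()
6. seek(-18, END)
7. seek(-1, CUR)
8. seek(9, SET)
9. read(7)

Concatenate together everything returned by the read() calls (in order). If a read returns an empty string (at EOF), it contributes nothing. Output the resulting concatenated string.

After 1 (seek(+0, END)): offset=21
After 2 (read(7)): returned '', offset=21
After 3 (seek(+1, CUR)): offset=21
After 4 (read(2)): returned '', offset=21
After 5 (tell()): offset=21
After 6 (seek(-18, END)): offset=3
After 7 (seek(-1, CUR)): offset=2
After 8 (seek(9, SET)): offset=9
After 9 (read(7)): returned '7AH24XP', offset=16

Answer: 7AH24XP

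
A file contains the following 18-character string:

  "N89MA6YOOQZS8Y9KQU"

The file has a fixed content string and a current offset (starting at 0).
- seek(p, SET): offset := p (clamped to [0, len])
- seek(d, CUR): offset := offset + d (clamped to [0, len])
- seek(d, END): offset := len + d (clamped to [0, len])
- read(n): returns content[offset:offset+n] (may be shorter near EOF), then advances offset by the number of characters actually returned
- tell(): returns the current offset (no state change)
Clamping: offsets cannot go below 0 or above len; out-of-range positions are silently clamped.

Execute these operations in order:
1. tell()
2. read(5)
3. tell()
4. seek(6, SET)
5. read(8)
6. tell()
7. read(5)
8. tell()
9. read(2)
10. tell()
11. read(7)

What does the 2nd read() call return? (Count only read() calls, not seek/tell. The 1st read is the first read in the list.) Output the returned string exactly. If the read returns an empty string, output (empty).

Answer: YOOQZS8Y

Derivation:
After 1 (tell()): offset=0
After 2 (read(5)): returned 'N89MA', offset=5
After 3 (tell()): offset=5
After 4 (seek(6, SET)): offset=6
After 5 (read(8)): returned 'YOOQZS8Y', offset=14
After 6 (tell()): offset=14
After 7 (read(5)): returned '9KQU', offset=18
After 8 (tell()): offset=18
After 9 (read(2)): returned '', offset=18
After 10 (tell()): offset=18
After 11 (read(7)): returned '', offset=18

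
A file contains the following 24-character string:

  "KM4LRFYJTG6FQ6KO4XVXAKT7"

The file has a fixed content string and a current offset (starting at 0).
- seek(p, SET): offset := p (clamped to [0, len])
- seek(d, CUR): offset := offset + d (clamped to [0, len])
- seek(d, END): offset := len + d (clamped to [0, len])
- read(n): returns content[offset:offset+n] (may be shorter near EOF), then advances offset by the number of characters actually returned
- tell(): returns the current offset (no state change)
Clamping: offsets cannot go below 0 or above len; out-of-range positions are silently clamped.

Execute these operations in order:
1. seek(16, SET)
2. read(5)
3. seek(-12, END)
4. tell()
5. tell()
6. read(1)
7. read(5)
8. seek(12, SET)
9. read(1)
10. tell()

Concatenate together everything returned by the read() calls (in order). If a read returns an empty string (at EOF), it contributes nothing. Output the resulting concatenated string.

Answer: 4XVXAQ6KO4XQ

Derivation:
After 1 (seek(16, SET)): offset=16
After 2 (read(5)): returned '4XVXA', offset=21
After 3 (seek(-12, END)): offset=12
After 4 (tell()): offset=12
After 5 (tell()): offset=12
After 6 (read(1)): returned 'Q', offset=13
After 7 (read(5)): returned '6KO4X', offset=18
After 8 (seek(12, SET)): offset=12
After 9 (read(1)): returned 'Q', offset=13
After 10 (tell()): offset=13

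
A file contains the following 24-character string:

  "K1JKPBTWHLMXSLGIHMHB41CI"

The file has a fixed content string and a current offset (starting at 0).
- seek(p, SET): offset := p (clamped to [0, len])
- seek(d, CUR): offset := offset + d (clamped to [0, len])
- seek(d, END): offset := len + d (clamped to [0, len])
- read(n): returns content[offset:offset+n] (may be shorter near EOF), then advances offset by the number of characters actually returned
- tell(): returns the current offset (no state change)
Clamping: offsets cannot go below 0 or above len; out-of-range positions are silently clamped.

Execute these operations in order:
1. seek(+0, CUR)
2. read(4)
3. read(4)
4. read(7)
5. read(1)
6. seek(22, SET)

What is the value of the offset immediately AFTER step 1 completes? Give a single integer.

After 1 (seek(+0, CUR)): offset=0

Answer: 0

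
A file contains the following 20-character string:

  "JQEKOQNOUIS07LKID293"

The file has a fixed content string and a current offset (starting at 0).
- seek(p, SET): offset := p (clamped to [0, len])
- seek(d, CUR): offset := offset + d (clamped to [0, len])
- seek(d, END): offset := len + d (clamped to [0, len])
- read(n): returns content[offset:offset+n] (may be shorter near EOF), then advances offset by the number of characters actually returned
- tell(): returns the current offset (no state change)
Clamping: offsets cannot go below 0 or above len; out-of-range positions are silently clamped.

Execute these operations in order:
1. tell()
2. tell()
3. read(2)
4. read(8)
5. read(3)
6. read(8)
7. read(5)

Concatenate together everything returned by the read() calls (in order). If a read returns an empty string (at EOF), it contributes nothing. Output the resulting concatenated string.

Answer: JQEKOQNOUIS07LKID293

Derivation:
After 1 (tell()): offset=0
After 2 (tell()): offset=0
After 3 (read(2)): returned 'JQ', offset=2
After 4 (read(8)): returned 'EKOQNOUI', offset=10
After 5 (read(3)): returned 'S07', offset=13
After 6 (read(8)): returned 'LKID293', offset=20
After 7 (read(5)): returned '', offset=20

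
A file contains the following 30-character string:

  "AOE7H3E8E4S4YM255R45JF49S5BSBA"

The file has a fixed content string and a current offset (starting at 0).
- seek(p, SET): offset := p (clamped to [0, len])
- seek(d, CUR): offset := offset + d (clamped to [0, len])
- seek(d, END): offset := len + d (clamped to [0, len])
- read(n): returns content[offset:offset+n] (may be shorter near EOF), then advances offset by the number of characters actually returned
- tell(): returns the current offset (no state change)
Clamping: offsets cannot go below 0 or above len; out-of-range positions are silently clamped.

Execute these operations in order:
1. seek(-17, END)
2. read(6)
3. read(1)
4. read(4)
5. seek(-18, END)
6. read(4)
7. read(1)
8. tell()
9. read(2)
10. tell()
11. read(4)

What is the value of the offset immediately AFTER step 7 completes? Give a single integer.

After 1 (seek(-17, END)): offset=13
After 2 (read(6)): returned 'M255R4', offset=19
After 3 (read(1)): returned '5', offset=20
After 4 (read(4)): returned 'JF49', offset=24
After 5 (seek(-18, END)): offset=12
After 6 (read(4)): returned 'YM25', offset=16
After 7 (read(1)): returned '5', offset=17

Answer: 17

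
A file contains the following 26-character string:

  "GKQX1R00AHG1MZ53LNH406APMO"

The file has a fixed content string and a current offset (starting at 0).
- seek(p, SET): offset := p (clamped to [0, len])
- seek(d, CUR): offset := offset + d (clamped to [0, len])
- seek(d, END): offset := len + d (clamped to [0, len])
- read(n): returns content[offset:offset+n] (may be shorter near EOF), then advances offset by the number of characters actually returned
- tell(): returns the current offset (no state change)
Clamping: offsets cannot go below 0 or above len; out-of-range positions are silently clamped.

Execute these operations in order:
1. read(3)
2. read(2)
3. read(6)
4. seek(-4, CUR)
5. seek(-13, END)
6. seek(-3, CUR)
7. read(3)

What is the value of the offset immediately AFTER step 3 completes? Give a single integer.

After 1 (read(3)): returned 'GKQ', offset=3
After 2 (read(2)): returned 'X1', offset=5
After 3 (read(6)): returned 'R00AHG', offset=11

Answer: 11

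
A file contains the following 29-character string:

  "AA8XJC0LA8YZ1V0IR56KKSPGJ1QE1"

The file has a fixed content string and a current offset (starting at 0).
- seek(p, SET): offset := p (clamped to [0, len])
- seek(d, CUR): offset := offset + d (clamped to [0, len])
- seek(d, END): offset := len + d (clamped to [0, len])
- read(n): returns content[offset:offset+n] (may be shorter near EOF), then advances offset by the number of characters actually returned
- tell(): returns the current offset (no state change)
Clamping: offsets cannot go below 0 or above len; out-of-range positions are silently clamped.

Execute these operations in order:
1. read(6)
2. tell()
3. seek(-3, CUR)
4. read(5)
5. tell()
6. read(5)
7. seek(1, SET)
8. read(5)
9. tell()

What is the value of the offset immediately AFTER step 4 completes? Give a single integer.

Answer: 8

Derivation:
After 1 (read(6)): returned 'AA8XJC', offset=6
After 2 (tell()): offset=6
After 3 (seek(-3, CUR)): offset=3
After 4 (read(5)): returned 'XJC0L', offset=8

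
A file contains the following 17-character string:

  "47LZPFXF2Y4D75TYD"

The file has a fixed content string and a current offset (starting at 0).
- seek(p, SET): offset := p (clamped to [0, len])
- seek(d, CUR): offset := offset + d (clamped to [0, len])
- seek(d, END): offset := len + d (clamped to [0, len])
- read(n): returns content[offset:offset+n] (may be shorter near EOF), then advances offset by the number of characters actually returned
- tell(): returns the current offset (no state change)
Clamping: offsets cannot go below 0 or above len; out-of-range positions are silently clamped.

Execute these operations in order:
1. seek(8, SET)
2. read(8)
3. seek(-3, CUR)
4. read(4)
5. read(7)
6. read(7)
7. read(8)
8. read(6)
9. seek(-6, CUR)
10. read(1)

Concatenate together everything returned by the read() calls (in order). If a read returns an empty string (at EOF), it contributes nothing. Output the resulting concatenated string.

After 1 (seek(8, SET)): offset=8
After 2 (read(8)): returned '2Y4D75TY', offset=16
After 3 (seek(-3, CUR)): offset=13
After 4 (read(4)): returned '5TYD', offset=17
After 5 (read(7)): returned '', offset=17
After 6 (read(7)): returned '', offset=17
After 7 (read(8)): returned '', offset=17
After 8 (read(6)): returned '', offset=17
After 9 (seek(-6, CUR)): offset=11
After 10 (read(1)): returned 'D', offset=12

Answer: 2Y4D75TY5TYDD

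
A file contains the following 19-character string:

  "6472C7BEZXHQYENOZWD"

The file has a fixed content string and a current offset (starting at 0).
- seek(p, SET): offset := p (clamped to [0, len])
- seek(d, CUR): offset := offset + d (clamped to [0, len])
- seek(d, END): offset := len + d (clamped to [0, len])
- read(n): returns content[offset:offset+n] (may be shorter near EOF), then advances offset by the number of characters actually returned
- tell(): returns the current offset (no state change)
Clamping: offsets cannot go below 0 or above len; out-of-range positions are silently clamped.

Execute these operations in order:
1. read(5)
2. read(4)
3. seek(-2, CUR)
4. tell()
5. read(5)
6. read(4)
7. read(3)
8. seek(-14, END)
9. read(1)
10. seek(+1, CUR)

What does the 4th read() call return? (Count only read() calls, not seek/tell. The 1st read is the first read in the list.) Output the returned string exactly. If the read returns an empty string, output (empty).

After 1 (read(5)): returned '6472C', offset=5
After 2 (read(4)): returned '7BEZ', offset=9
After 3 (seek(-2, CUR)): offset=7
After 4 (tell()): offset=7
After 5 (read(5)): returned 'EZXHQ', offset=12
After 6 (read(4)): returned 'YENO', offset=16
After 7 (read(3)): returned 'ZWD', offset=19
After 8 (seek(-14, END)): offset=5
After 9 (read(1)): returned '7', offset=6
After 10 (seek(+1, CUR)): offset=7

Answer: YENO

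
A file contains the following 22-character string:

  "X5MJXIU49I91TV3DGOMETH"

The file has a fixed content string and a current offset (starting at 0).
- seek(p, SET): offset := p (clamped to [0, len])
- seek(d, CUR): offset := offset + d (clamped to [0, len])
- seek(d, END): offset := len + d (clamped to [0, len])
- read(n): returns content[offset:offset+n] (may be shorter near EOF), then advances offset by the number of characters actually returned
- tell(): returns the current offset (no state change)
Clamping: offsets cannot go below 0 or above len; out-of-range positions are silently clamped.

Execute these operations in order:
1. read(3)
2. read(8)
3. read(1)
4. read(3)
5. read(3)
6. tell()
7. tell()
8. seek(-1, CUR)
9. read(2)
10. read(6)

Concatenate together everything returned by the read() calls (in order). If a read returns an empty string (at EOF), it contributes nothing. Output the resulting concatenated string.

After 1 (read(3)): returned 'X5M', offset=3
After 2 (read(8)): returned 'JXIU49I9', offset=11
After 3 (read(1)): returned '1', offset=12
After 4 (read(3)): returned 'TV3', offset=15
After 5 (read(3)): returned 'DGO', offset=18
After 6 (tell()): offset=18
After 7 (tell()): offset=18
After 8 (seek(-1, CUR)): offset=17
After 9 (read(2)): returned 'OM', offset=19
After 10 (read(6)): returned 'ETH', offset=22

Answer: X5MJXIU49I91TV3DGOOMETH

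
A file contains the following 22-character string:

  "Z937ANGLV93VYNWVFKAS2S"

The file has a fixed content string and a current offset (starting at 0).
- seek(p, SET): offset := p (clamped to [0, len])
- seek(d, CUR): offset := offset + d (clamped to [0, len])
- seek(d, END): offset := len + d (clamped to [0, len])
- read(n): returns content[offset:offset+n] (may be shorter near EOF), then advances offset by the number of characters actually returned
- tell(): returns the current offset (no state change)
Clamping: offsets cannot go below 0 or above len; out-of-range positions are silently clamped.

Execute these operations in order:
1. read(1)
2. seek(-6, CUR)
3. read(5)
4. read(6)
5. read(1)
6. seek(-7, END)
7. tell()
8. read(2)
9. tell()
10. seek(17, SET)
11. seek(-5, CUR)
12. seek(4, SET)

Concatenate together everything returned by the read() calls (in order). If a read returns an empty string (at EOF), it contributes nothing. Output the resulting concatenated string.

After 1 (read(1)): returned 'Z', offset=1
After 2 (seek(-6, CUR)): offset=0
After 3 (read(5)): returned 'Z937A', offset=5
After 4 (read(6)): returned 'NGLV93', offset=11
After 5 (read(1)): returned 'V', offset=12
After 6 (seek(-7, END)): offset=15
After 7 (tell()): offset=15
After 8 (read(2)): returned 'VF', offset=17
After 9 (tell()): offset=17
After 10 (seek(17, SET)): offset=17
After 11 (seek(-5, CUR)): offset=12
After 12 (seek(4, SET)): offset=4

Answer: ZZ937ANGLV93VVF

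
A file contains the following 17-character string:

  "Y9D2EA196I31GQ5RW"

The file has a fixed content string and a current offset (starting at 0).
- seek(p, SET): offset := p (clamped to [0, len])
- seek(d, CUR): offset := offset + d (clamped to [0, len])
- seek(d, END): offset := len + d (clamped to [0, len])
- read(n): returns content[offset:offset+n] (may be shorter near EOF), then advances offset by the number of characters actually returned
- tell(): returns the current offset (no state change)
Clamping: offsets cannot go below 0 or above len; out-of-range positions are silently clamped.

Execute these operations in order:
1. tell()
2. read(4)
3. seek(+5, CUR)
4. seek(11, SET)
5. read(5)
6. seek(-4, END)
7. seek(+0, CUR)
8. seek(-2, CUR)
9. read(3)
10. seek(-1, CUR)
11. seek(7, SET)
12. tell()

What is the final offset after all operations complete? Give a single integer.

Answer: 7

Derivation:
After 1 (tell()): offset=0
After 2 (read(4)): returned 'Y9D2', offset=4
After 3 (seek(+5, CUR)): offset=9
After 4 (seek(11, SET)): offset=11
After 5 (read(5)): returned '1GQ5R', offset=16
After 6 (seek(-4, END)): offset=13
After 7 (seek(+0, CUR)): offset=13
After 8 (seek(-2, CUR)): offset=11
After 9 (read(3)): returned '1GQ', offset=14
After 10 (seek(-1, CUR)): offset=13
After 11 (seek(7, SET)): offset=7
After 12 (tell()): offset=7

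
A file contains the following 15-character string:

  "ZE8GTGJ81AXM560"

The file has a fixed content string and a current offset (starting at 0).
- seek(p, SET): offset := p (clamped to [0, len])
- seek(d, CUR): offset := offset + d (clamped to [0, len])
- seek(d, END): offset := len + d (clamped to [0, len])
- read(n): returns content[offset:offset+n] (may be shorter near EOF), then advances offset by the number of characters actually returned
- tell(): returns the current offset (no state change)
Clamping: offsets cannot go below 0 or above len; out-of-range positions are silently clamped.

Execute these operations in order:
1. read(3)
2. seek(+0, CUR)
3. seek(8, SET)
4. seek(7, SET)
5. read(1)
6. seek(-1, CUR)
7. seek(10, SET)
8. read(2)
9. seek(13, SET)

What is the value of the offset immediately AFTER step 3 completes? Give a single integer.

After 1 (read(3)): returned 'ZE8', offset=3
After 2 (seek(+0, CUR)): offset=3
After 3 (seek(8, SET)): offset=8

Answer: 8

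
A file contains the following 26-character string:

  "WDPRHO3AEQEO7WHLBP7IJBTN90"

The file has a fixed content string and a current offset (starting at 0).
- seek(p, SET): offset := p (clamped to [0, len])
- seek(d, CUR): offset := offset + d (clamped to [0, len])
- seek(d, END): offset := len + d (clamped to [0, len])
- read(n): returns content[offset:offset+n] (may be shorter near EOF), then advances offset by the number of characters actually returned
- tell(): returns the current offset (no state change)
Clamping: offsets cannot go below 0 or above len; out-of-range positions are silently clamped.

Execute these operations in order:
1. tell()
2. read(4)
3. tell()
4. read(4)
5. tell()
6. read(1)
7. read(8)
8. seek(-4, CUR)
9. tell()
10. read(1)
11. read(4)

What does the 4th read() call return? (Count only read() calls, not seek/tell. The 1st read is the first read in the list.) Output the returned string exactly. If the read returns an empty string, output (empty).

After 1 (tell()): offset=0
After 2 (read(4)): returned 'WDPR', offset=4
After 3 (tell()): offset=4
After 4 (read(4)): returned 'HO3A', offset=8
After 5 (tell()): offset=8
After 6 (read(1)): returned 'E', offset=9
After 7 (read(8)): returned 'QEO7WHLB', offset=17
After 8 (seek(-4, CUR)): offset=13
After 9 (tell()): offset=13
After 10 (read(1)): returned 'W', offset=14
After 11 (read(4)): returned 'HLBP', offset=18

Answer: QEO7WHLB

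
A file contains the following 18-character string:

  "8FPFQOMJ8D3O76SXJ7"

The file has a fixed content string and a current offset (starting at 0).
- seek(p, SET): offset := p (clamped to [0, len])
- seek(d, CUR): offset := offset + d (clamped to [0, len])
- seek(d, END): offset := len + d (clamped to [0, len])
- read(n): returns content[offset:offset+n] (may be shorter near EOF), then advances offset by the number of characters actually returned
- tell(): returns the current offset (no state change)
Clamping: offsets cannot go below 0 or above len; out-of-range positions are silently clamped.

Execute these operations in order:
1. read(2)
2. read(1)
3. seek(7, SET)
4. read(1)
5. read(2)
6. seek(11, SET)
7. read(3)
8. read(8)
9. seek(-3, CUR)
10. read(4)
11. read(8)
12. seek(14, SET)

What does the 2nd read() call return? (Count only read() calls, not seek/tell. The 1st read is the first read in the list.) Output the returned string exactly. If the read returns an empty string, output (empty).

Answer: P

Derivation:
After 1 (read(2)): returned '8F', offset=2
After 2 (read(1)): returned 'P', offset=3
After 3 (seek(7, SET)): offset=7
After 4 (read(1)): returned 'J', offset=8
After 5 (read(2)): returned '8D', offset=10
After 6 (seek(11, SET)): offset=11
After 7 (read(3)): returned 'O76', offset=14
After 8 (read(8)): returned 'SXJ7', offset=18
After 9 (seek(-3, CUR)): offset=15
After 10 (read(4)): returned 'XJ7', offset=18
After 11 (read(8)): returned '', offset=18
After 12 (seek(14, SET)): offset=14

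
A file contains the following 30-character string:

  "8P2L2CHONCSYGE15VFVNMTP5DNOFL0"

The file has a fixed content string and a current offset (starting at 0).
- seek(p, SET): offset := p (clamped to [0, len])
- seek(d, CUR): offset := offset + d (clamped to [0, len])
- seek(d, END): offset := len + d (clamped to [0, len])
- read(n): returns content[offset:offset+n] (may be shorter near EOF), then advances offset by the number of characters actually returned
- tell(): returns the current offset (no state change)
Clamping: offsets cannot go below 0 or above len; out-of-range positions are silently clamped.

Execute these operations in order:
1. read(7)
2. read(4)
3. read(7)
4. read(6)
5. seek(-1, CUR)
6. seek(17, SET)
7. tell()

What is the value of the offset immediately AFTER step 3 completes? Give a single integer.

Answer: 18

Derivation:
After 1 (read(7)): returned '8P2L2CH', offset=7
After 2 (read(4)): returned 'ONCS', offset=11
After 3 (read(7)): returned 'YGE15VF', offset=18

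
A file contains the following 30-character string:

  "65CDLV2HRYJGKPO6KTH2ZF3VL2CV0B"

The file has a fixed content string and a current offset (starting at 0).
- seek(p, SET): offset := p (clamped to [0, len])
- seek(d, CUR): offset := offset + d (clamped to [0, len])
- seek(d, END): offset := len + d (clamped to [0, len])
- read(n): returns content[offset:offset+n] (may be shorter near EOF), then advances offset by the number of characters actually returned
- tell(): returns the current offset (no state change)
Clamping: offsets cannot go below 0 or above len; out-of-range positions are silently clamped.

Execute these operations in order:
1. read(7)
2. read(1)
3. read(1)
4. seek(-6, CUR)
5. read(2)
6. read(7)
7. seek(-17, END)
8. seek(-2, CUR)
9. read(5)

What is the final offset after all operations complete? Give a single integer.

Answer: 16

Derivation:
After 1 (read(7)): returned '65CDLV2', offset=7
After 2 (read(1)): returned 'H', offset=8
After 3 (read(1)): returned 'R', offset=9
After 4 (seek(-6, CUR)): offset=3
After 5 (read(2)): returned 'DL', offset=5
After 6 (read(7)): returned 'V2HRYJG', offset=12
After 7 (seek(-17, END)): offset=13
After 8 (seek(-2, CUR)): offset=11
After 9 (read(5)): returned 'GKPO6', offset=16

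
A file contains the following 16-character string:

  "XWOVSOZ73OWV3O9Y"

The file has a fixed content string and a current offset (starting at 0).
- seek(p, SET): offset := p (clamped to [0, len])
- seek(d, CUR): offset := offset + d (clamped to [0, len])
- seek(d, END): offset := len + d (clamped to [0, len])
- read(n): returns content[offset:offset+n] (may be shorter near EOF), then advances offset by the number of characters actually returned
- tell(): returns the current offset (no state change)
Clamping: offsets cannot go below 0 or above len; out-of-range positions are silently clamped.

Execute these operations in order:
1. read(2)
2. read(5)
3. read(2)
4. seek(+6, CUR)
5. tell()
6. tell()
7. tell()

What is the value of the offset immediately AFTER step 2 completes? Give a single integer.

After 1 (read(2)): returned 'XW', offset=2
After 2 (read(5)): returned 'OVSOZ', offset=7

Answer: 7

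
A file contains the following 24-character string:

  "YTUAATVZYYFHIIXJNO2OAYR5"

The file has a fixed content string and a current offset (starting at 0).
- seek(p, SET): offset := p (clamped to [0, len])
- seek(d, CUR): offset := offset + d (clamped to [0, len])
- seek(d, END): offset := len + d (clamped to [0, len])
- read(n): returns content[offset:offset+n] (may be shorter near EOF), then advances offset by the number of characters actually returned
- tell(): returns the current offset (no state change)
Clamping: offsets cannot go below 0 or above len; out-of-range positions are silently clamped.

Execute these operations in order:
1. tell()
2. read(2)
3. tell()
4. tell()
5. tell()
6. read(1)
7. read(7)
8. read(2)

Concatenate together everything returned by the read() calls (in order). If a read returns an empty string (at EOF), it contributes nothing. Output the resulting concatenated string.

Answer: YTUAATVZYYFH

Derivation:
After 1 (tell()): offset=0
After 2 (read(2)): returned 'YT', offset=2
After 3 (tell()): offset=2
After 4 (tell()): offset=2
After 5 (tell()): offset=2
After 6 (read(1)): returned 'U', offset=3
After 7 (read(7)): returned 'AATVZYY', offset=10
After 8 (read(2)): returned 'FH', offset=12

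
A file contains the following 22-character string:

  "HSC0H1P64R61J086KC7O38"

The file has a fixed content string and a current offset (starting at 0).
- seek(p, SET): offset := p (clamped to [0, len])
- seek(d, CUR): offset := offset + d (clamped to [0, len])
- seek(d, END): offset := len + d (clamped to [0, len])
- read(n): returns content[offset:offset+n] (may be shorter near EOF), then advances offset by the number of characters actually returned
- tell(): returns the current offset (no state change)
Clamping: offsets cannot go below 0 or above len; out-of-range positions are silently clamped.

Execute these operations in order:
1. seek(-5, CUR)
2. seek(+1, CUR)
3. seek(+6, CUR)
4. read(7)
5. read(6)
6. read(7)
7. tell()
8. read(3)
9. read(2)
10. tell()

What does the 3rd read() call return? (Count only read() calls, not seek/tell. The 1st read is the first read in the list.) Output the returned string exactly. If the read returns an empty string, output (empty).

After 1 (seek(-5, CUR)): offset=0
After 2 (seek(+1, CUR)): offset=1
After 3 (seek(+6, CUR)): offset=7
After 4 (read(7)): returned '64R61J0', offset=14
After 5 (read(6)): returned '86KC7O', offset=20
After 6 (read(7)): returned '38', offset=22
After 7 (tell()): offset=22
After 8 (read(3)): returned '', offset=22
After 9 (read(2)): returned '', offset=22
After 10 (tell()): offset=22

Answer: 38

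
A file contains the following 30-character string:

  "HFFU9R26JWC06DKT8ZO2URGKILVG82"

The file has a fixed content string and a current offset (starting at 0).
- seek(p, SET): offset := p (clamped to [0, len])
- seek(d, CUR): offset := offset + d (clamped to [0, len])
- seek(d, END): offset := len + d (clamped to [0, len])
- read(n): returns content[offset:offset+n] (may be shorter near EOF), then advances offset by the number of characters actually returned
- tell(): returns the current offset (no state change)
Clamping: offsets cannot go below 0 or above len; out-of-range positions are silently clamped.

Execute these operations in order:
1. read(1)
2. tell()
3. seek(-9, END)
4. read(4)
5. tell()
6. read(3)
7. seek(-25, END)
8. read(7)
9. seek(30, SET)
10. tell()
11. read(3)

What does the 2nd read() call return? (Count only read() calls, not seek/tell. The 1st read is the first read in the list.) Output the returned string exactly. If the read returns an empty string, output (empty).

After 1 (read(1)): returned 'H', offset=1
After 2 (tell()): offset=1
After 3 (seek(-9, END)): offset=21
After 4 (read(4)): returned 'RGKI', offset=25
After 5 (tell()): offset=25
After 6 (read(3)): returned 'LVG', offset=28
After 7 (seek(-25, END)): offset=5
After 8 (read(7)): returned 'R26JWC0', offset=12
After 9 (seek(30, SET)): offset=30
After 10 (tell()): offset=30
After 11 (read(3)): returned '', offset=30

Answer: RGKI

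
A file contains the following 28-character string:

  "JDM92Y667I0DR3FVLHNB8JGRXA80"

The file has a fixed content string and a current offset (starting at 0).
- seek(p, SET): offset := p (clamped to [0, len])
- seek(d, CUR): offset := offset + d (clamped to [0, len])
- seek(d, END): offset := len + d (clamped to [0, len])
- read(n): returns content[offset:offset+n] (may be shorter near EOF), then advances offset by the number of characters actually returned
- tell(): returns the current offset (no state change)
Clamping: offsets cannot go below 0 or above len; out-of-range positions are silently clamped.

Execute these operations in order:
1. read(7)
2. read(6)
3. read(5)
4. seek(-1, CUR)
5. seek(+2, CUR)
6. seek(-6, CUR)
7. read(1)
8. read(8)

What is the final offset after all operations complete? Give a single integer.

Answer: 22

Derivation:
After 1 (read(7)): returned 'JDM92Y6', offset=7
After 2 (read(6)): returned '67I0DR', offset=13
After 3 (read(5)): returned '3FVLH', offset=18
After 4 (seek(-1, CUR)): offset=17
After 5 (seek(+2, CUR)): offset=19
After 6 (seek(-6, CUR)): offset=13
After 7 (read(1)): returned '3', offset=14
After 8 (read(8)): returned 'FVLHNB8J', offset=22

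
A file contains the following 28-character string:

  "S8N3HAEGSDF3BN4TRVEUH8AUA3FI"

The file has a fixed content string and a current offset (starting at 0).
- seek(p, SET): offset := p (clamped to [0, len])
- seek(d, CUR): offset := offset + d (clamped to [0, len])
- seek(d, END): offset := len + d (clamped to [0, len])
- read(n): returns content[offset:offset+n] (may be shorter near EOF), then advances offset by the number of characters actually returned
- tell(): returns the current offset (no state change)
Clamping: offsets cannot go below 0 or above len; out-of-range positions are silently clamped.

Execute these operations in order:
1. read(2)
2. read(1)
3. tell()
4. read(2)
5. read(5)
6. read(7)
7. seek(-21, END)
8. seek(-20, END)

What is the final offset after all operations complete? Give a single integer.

After 1 (read(2)): returned 'S8', offset=2
After 2 (read(1)): returned 'N', offset=3
After 3 (tell()): offset=3
After 4 (read(2)): returned '3H', offset=5
After 5 (read(5)): returned 'AEGSD', offset=10
After 6 (read(7)): returned 'F3BN4TR', offset=17
After 7 (seek(-21, END)): offset=7
After 8 (seek(-20, END)): offset=8

Answer: 8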